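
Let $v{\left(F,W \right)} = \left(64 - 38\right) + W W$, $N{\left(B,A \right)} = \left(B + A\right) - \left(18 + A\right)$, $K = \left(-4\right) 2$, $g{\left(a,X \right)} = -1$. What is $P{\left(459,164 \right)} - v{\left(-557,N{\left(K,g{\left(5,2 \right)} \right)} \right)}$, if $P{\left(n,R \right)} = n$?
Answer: $-243$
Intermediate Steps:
$K = -8$
$N{\left(B,A \right)} = -18 + B$ ($N{\left(B,A \right)} = \left(A + B\right) - \left(18 + A\right) = -18 + B$)
$v{\left(F,W \right)} = 26 + W^{2}$
$P{\left(459,164 \right)} - v{\left(-557,N{\left(K,g{\left(5,2 \right)} \right)} \right)} = 459 - \left(26 + \left(-18 - 8\right)^{2}\right) = 459 - \left(26 + \left(-26\right)^{2}\right) = 459 - \left(26 + 676\right) = 459 - 702 = -243$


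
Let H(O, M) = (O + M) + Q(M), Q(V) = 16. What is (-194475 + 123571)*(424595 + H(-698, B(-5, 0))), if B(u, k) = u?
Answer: -30056772832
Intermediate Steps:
H(O, M) = 16 + M + O (H(O, M) = (O + M) + 16 = (M + O) + 16 = 16 + M + O)
(-194475 + 123571)*(424595 + H(-698, B(-5, 0))) = (-194475 + 123571)*(424595 + (16 - 5 - 698)) = -70904*(424595 - 687) = -70904*423908 = -30056772832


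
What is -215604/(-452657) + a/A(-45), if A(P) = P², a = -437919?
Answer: -65930167561/305543475 ≈ -215.78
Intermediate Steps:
-215604/(-452657) + a/A(-45) = -215604/(-452657) - 437919/((-45)²) = -215604*(-1/452657) - 437919/2025 = 215604/452657 - 437919*1/2025 = 215604/452657 - 145973/675 = -65930167561/305543475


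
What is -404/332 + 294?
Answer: 24301/83 ≈ 292.78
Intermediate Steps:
-404/332 + 294 = -404*1/332 + 294 = -101/83 + 294 = 24301/83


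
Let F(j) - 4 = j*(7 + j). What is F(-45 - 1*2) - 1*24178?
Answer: -22294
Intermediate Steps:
F(j) = 4 + j*(7 + j)
F(-45 - 1*2) - 1*24178 = (4 + (-45 - 1*2)² + 7*(-45 - 1*2)) - 1*24178 = (4 + (-45 - 2)² + 7*(-45 - 2)) - 24178 = (4 + (-47)² + 7*(-47)) - 24178 = (4 + 2209 - 329) - 24178 = 1884 - 24178 = -22294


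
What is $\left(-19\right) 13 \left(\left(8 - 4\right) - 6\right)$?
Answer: $494$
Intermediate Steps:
$\left(-19\right) 13 \left(\left(8 - 4\right) - 6\right) = - 247 \left(4 - 6\right) = \left(-247\right) \left(-2\right) = 494$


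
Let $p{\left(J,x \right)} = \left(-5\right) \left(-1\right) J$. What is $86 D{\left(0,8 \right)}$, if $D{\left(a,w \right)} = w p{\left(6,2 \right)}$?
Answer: $20640$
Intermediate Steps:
$p{\left(J,x \right)} = 5 J$
$D{\left(a,w \right)} = 30 w$ ($D{\left(a,w \right)} = w 5 \cdot 6 = w 30 = 30 w$)
$86 D{\left(0,8 \right)} = 86 \cdot 30 \cdot 8 = 86 \cdot 240 = 20640$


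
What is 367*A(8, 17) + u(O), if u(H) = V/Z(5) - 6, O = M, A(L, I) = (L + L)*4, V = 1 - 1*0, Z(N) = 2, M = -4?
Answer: 46965/2 ≈ 23483.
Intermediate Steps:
V = 1 (V = 1 + 0 = 1)
A(L, I) = 8*L (A(L, I) = (2*L)*4 = 8*L)
O = -4
u(H) = -11/2 (u(H) = 1/2 - 6 = 1*(½) - 6 = ½ - 6 = -11/2)
367*A(8, 17) + u(O) = 367*(8*8) - 11/2 = 367*64 - 11/2 = 23488 - 11/2 = 46965/2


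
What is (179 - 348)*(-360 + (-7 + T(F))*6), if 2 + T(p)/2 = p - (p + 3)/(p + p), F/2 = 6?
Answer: 97851/2 ≈ 48926.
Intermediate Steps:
F = 12 (F = 2*6 = 12)
T(p) = -4 + 2*p - (3 + p)/p (T(p) = -4 + 2*(p - (p + 3)/(p + p)) = -4 + 2*(p - (3 + p)/(2*p)) = -4 + (2*p - (3 + p)/p) = -4 + 2*p - (3 + p)/p)
(179 - 348)*(-360 + (-7 + T(F))*6) = (179 - 348)*(-360 + (-7 + (-5 - 3/12 + 2*12))*6) = -169*(-360 + (-7 + (-5 - 3*1/12 + 24))*6) = -169*(-360 + (-7 + (-5 - 1/4 + 24))*6) = -169*(-360 + (-7 + 75/4)*6) = -169*(-360 + (47/4)*6) = -169*(-360 + 141/2) = -169*(-579/2) = 97851/2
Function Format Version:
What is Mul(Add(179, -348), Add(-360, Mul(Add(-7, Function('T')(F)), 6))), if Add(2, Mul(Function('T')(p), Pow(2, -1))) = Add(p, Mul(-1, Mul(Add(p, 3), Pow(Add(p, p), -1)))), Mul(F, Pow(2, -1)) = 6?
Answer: Rational(97851, 2) ≈ 48926.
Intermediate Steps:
F = 12 (F = Mul(2, 6) = 12)
Function('T')(p) = Add(-4, Mul(2, p), Mul(-1, Pow(p, -1), Add(3, p))) (Function('T')(p) = Add(-4, Mul(2, Add(p, Mul(-1, Mul(Add(p, 3), Pow(Add(p, p), -1)))))) = Add(-4, Mul(2, Add(p, Mul(-1, Mul(Add(3, p), Pow(Mul(2, p), -1)))))) = Add(-4, Mul(2, Add(p, Mul(-1, Mul(Add(3, p), Mul(Rational(1, 2), Pow(p, -1))))))) = Add(-4, Mul(2, Add(p, Mul(-1, Mul(Rational(1, 2), Pow(p, -1), Add(3, p)))))) = Add(-4, Mul(2, Add(p, Mul(Rational(-1, 2), Pow(p, -1), Add(3, p))))) = Add(-4, Add(Mul(2, p), Mul(-1, Pow(p, -1), Add(3, p)))) = Add(-4, Mul(2, p), Mul(-1, Pow(p, -1), Add(3, p))))
Mul(Add(179, -348), Add(-360, Mul(Add(-7, Function('T')(F)), 6))) = Mul(Add(179, -348), Add(-360, Mul(Add(-7, Add(-5, Mul(-3, Pow(12, -1)), Mul(2, 12))), 6))) = Mul(-169, Add(-360, Mul(Add(-7, Add(-5, Mul(-3, Rational(1, 12)), 24)), 6))) = Mul(-169, Add(-360, Mul(Add(-7, Add(-5, Rational(-1, 4), 24)), 6))) = Mul(-169, Add(-360, Mul(Add(-7, Rational(75, 4)), 6))) = Mul(-169, Add(-360, Mul(Rational(47, 4), 6))) = Mul(-169, Add(-360, Rational(141, 2))) = Mul(-169, Rational(-579, 2)) = Rational(97851, 2)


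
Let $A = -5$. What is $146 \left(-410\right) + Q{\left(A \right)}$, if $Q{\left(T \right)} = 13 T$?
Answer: $-59925$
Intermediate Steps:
$146 \left(-410\right) + Q{\left(A \right)} = 146 \left(-410\right) + 13 \left(-5\right) = -59860 - 65 = -59925$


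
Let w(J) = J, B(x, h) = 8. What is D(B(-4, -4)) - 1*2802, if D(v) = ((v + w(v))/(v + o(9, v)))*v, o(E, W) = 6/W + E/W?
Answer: -220334/79 ≈ -2789.0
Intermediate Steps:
D(v) = 2*v**2/(v + 15/v) (D(v) = ((v + v)/(v + (6 + 9)/v))*v = ((2*v)/(v + 15/v))*v = (2*v/(v + 15/v))*v = 2*v**2/(v + 15/v))
D(B(-4, -4)) - 1*2802 = 2*8**3/(15 + 8**2) - 1*2802 = 2*512/(15 + 64) - 2802 = 2*512/79 - 2802 = 2*512*(1/79) - 2802 = 1024/79 - 2802 = -220334/79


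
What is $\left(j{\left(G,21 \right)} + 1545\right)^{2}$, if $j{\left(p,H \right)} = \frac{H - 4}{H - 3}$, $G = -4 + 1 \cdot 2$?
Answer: $\frac{774341929}{324} \approx 2.3899 \cdot 10^{6}$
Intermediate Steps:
$G = -2$ ($G = -4 + 2 = -2$)
$j{\left(p,H \right)} = \frac{-4 + H}{-3 + H}$
$\left(j{\left(G,21 \right)} + 1545\right)^{2} = \left(\frac{-4 + 21}{-3 + 21} + 1545\right)^{2} = \left(\frac{1}{18} \cdot 17 + 1545\right)^{2} = \left(\frac{17}{18} + 1545\right)^{2} = \left(\frac{27827}{18}\right)^{2} = \frac{774341929}{324}$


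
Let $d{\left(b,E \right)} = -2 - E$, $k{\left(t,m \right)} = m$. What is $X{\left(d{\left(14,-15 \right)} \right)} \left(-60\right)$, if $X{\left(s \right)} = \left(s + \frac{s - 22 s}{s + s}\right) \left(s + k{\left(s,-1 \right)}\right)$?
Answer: $-1800$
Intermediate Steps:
$X{\left(s \right)} = \left(-1 + s\right) \left(- \frac{21}{2} + s\right)$ ($X{\left(s \right)} = \left(s + \frac{s - 22 s}{s + s}\right) \left(s - 1\right) = \left(s + \frac{\left(-21\right) s}{2 s}\right) \left(-1 + s\right) = \left(s + - 21 s \frac{1}{2 s}\right) \left(-1 + s\right) = \left(s - \frac{21}{2}\right) \left(-1 + s\right) = \left(- \frac{21}{2} + s\right) \left(-1 + s\right) = \left(-1 + s\right) \left(- \frac{21}{2} + s\right)$)
$X{\left(d{\left(14,-15 \right)} \right)} \left(-60\right) = \left(\frac{21}{2} + \left(-2 - -15\right)^{2} - \frac{23 \left(-2 - -15\right)}{2}\right) \left(-60\right) = \left(\frac{21}{2} + \left(-2 + 15\right)^{2} - \frac{23 \left(-2 + 15\right)}{2}\right) \left(-60\right) = \left(\frac{21}{2} + 13^{2} - \frac{299}{2}\right) \left(-60\right) = \left(\frac{21}{2} + 169 - \frac{299}{2}\right) \left(-60\right) = 30 \left(-60\right) = -1800$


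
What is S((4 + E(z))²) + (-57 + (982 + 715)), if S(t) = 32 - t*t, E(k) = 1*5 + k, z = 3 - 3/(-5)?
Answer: -14707961/625 ≈ -23533.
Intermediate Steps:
z = 18/5 (z = 3 - 3*(-⅕) = 3 + ⅗ = 18/5 ≈ 3.6000)
E(k) = 5 + k
S(t) = 32 - t²
S((4 + E(z))²) + (-57 + (982 + 715)) = (32 - ((4 + (5 + 18/5))²)²) + (-57 + (982 + 715)) = (32 - ((4 + 43/5)²)²) + (-57 + 1697) = (32 - ((63/5)²)²) + 1640 = (32 - (3969/25)²) + 1640 = (32 - 1*15752961/625) + 1640 = (32 - 15752961/625) + 1640 = -15732961/625 + 1640 = -14707961/625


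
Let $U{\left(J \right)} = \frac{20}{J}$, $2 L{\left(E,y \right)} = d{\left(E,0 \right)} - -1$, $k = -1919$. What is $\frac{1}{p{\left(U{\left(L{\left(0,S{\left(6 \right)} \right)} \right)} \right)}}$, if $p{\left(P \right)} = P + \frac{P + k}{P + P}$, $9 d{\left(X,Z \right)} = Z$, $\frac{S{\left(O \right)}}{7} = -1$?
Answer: $\frac{80}{1321} \approx 0.06056$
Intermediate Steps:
$S{\left(O \right)} = -7$ ($S{\left(O \right)} = 7 \left(-1\right) = -7$)
$d{\left(X,Z \right)} = \frac{Z}{9}$
$L{\left(E,y \right)} = \frac{1}{2}$ ($L{\left(E,y \right)} = \frac{\frac{1}{9} \cdot 0 - -1}{2} = \frac{0 + 1}{2} = \frac{1}{2} \cdot 1 = \frac{1}{2}$)
$p{\left(P \right)} = P + \frac{-1919 + P}{2 P}$ ($p{\left(P \right)} = P + \frac{P - 1919}{P + P} = P + \frac{-1919 + P}{2 P}$)
$\frac{1}{p{\left(U{\left(L{\left(0,S{\left(6 \right)} \right)} \right)} \right)}} = \frac{1}{\frac{1}{2} + 20 \frac{1}{\frac{1}{2}} - \frac{1919}{2 \cdot 20 \frac{1}{\frac{1}{2}}}} = \frac{1}{\frac{1}{2} + 20 \cdot 2 - \frac{1919}{2 \cdot 20 \cdot 2}} = \frac{1}{\frac{1}{2} + 40 - \frac{1919}{2 \cdot 40}} = \frac{1}{\frac{1}{2} + 40 - \frac{1919}{80}} = \frac{1}{\frac{1321}{80}} = \frac{80}{1321}$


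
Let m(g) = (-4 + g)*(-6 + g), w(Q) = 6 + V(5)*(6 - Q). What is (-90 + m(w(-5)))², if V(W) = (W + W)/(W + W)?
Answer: 2809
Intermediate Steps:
V(W) = 1 (V(W) = (2*W)/((2*W)) = (2*W)*(1/(2*W)) = 1)
w(Q) = 12 - Q (w(Q) = 6 + 1*(6 - Q) = 6 + (6 - Q) = 12 - Q)
m(g) = (-6 + g)*(-4 + g)
(-90 + m(w(-5)))² = (-90 + (24 + (12 - 1*(-5))² - 10*(12 - 1*(-5))))² = (-90 + (24 + (12 + 5)² - 10*(12 + 5)))² = (-90 + (24 + 17² - 10*17))² = (-90 + (24 + 289 - 170))² = (-90 + 143)² = 53² = 2809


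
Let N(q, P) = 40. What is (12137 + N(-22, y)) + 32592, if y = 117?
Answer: 44769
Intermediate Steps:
(12137 + N(-22, y)) + 32592 = (12137 + 40) + 32592 = 12177 + 32592 = 44769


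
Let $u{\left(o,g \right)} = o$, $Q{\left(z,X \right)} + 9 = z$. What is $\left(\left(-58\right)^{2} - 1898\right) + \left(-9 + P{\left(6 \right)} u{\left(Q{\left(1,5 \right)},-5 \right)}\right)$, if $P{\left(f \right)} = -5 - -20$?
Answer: $1337$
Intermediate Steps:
$Q{\left(z,X \right)} = -9 + z$
$P{\left(f \right)} = 15$ ($P{\left(f \right)} = -5 + 20 = 15$)
$\left(\left(-58\right)^{2} - 1898\right) + \left(-9 + P{\left(6 \right)} u{\left(Q{\left(1,5 \right)},-5 \right)}\right) = \left(\left(-58\right)^{2} - 1898\right) + \left(-9 + 15 \left(-9 + 1\right)\right) = \left(3364 - 1898\right) + \left(-9 + 15 \left(-8\right)\right) = 1466 - 129 = 1337$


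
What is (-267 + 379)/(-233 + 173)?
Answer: -28/15 ≈ -1.8667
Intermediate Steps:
(-267 + 379)/(-233 + 173) = 112/(-60) = 112*(-1/60) = -28/15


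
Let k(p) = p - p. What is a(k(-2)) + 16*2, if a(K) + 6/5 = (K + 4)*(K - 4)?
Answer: 74/5 ≈ 14.800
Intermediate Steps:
k(p) = 0
a(K) = -6/5 + (-4 + K)*(4 + K) (a(K) = -6/5 + (K + 4)*(K - 4) = -6/5 + (4 + K)*(-4 + K) = -6/5 + (-4 + K)*(4 + K))
a(k(-2)) + 16*2 = (-86/5 + 0**2) + 16*2 = (-86/5 + 0) + 32 = -86/5 + 32 = 74/5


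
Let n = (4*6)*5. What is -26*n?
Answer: -3120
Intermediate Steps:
n = 120 (n = 24*5 = 120)
-26*n = -26*120 = -3120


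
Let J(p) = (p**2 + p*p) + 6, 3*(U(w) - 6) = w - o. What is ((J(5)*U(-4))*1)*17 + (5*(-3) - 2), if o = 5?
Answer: 2839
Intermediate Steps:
U(w) = 13/3 + w/3 (U(w) = 6 + (w - 1*5)/3 = 6 + (w - 5)/3 = 6 + (-5 + w)/3 = 6 + (-5/3 + w/3) = 13/3 + w/3)
J(p) = 6 + 2*p**2 (J(p) = (p**2 + p**2) + 6 = 2*p**2 + 6 = 6 + 2*p**2)
((J(5)*U(-4))*1)*17 + (5*(-3) - 2) = (((6 + 2*5**2)*(13/3 + (1/3)*(-4)))*1)*17 + (5*(-3) - 2) = (((6 + 2*25)*(13/3 - 4/3))*1)*17 + (-15 - 2) = (((6 + 50)*3)*1)*17 - 17 = ((56*3)*1)*17 - 17 = (168*1)*17 - 17 = 168*17 - 17 = 2856 - 17 = 2839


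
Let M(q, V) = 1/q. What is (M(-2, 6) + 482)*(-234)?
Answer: -112671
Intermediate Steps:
(M(-2, 6) + 482)*(-234) = (1/(-2) + 482)*(-234) = (-½ + 482)*(-234) = (963/2)*(-234) = -112671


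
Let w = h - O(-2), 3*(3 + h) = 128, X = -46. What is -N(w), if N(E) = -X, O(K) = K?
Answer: -46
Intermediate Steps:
h = 119/3 (h = -3 + (⅓)*128 = -3 + 128/3 = 119/3 ≈ 39.667)
w = 125/3 (w = 119/3 - 1*(-2) = 119/3 + 2 = 125/3 ≈ 41.667)
N(E) = 46 (N(E) = -1*(-46) = 46)
-N(w) = -1*46 = -46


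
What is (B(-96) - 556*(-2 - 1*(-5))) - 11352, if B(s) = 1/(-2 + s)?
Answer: -1275961/98 ≈ -13020.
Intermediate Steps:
(B(-96) - 556*(-2 - 1*(-5))) - 11352 = (1/(-2 - 96) - 556*(-2 - 1*(-5))) - 11352 = (1/(-98) - 556*(-2 + 5)) - 11352 = (-1/98 - 556*3) - 11352 = (-1/98 - 1668) - 11352 = -163465/98 - 11352 = -1275961/98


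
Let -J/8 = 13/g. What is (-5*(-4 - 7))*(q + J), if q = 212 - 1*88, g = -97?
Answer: 667260/97 ≈ 6879.0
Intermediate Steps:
q = 124 (q = 212 - 88 = 124)
J = 104/97 (J = -104/(-97) = -104*(-1)/97 = -8*(-13/97) = 104/97 ≈ 1.0722)
(-5*(-4 - 7))*(q + J) = (-5*(-4 - 7))*(124 + 104/97) = -5*(-11)*(12132/97) = 55*(12132/97) = 667260/97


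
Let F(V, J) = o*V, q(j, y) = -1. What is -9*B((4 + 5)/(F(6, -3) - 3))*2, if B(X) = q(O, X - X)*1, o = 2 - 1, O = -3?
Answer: 18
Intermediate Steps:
o = 1
F(V, J) = V (F(V, J) = 1*V = V)
B(X) = -1 (B(X) = -1*1 = -1)
-9*B((4 + 5)/(F(6, -3) - 3))*2 = -9*(-1)*2 = 9*2 = 18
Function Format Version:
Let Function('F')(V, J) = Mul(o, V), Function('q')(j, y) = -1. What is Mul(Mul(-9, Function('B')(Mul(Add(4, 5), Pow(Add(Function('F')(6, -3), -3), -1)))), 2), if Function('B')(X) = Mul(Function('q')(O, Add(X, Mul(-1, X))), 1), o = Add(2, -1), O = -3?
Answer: 18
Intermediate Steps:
o = 1
Function('F')(V, J) = V (Function('F')(V, J) = Mul(1, V) = V)
Function('B')(X) = -1 (Function('B')(X) = Mul(-1, 1) = -1)
Mul(Mul(-9, Function('B')(Mul(Add(4, 5), Pow(Add(Function('F')(6, -3), -3), -1)))), 2) = Mul(Mul(-9, -1), 2) = Mul(9, 2) = 18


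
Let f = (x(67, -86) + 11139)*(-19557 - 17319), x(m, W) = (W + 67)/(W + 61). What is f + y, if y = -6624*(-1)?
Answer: -10269579144/25 ≈ -4.1078e+8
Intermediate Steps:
x(m, W) = (67 + W)/(61 + W)
f = -10269744744/25 (f = ((67 - 86)/(61 - 86) + 11139)*(-19557 - 17319) = (-19/(-25) + 11139)*(-36876) = (-1/25*(-19) + 11139)*(-36876) = (19/25 + 11139)*(-36876) = (278494/25)*(-36876) = -10269744744/25 ≈ -4.1079e+8)
y = 6624
f + y = -10269744744/25 + 6624 = -10269579144/25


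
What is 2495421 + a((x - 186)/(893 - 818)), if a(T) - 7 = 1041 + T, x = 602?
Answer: 187235591/75 ≈ 2.4965e+6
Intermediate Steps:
a(T) = 1048 + T (a(T) = 7 + (1041 + T) = 1048 + T)
2495421 + a((x - 186)/(893 - 818)) = 2495421 + (1048 + (602 - 186)/(893 - 818)) = 2495421 + (1048 + 416/75) = 2495421 + 79016/75 = 187235591/75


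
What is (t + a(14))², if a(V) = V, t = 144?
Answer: 24964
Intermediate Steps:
(t + a(14))² = (144 + 14)² = 158² = 24964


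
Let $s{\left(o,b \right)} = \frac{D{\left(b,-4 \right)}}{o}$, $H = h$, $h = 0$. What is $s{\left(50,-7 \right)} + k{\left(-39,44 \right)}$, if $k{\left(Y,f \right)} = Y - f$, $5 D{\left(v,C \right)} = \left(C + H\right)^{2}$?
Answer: $- \frac{10367}{125} \approx -82.936$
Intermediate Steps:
$H = 0$
$D{\left(v,C \right)} = \frac{C^{2}}{5}$ ($D{\left(v,C \right)} = \frac{\left(C + 0\right)^{2}}{5} = \frac{C^{2}}{5}$)
$s{\left(o,b \right)} = \frac{16}{5 o}$ ($s{\left(o,b \right)} = \frac{\frac{1}{5} \left(-4\right)^{2}}{o} = \frac{\frac{1}{5} \cdot 16}{o} = \frac{16}{5 o}$)
$s{\left(50,-7 \right)} + k{\left(-39,44 \right)} = \frac{16}{5 \cdot 50} - 83 = \frac{16}{5} \cdot \frac{1}{50} - 83 = \frac{8}{125} - 83 = - \frac{10367}{125}$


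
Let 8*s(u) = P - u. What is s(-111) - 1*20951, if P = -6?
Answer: -167503/8 ≈ -20938.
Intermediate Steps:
s(u) = -¾ - u/8 (s(u) = (-6 - u)/8 = -¾ - u/8)
s(-111) - 1*20951 = (-¾ - ⅛*(-111)) - 1*20951 = (-¾ + 111/8) - 20951 = 105/8 - 20951 = -167503/8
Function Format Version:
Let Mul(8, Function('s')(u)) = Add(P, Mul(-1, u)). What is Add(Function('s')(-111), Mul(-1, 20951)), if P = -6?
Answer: Rational(-167503, 8) ≈ -20938.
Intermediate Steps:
Function('s')(u) = Add(Rational(-3, 4), Mul(Rational(-1, 8), u)) (Function('s')(u) = Mul(Rational(1, 8), Add(-6, Mul(-1, u))) = Add(Rational(-3, 4), Mul(Rational(-1, 8), u)))
Add(Function('s')(-111), Mul(-1, 20951)) = Add(Add(Rational(-3, 4), Mul(Rational(-1, 8), -111)), Mul(-1, 20951)) = Add(Add(Rational(-3, 4), Rational(111, 8)), -20951) = Add(Rational(105, 8), -20951) = Rational(-167503, 8)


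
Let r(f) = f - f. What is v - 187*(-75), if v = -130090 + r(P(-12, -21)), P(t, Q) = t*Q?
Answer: -116065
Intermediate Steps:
P(t, Q) = Q*t
r(f) = 0
v = -130090 (v = -130090 + 0 = -130090)
v - 187*(-75) = -130090 - 187*(-75) = -130090 + 14025 = -116065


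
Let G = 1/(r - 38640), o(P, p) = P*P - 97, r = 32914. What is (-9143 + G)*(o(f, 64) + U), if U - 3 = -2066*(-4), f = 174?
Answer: -2460582493/7 ≈ -3.5151e+8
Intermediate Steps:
U = 8267 (U = 3 - 2066*(-4) = 3 + 8264 = 8267)
o(P, p) = -97 + P² (o(P, p) = P² - 97 = -97 + P²)
G = -1/5726 (G = 1/(32914 - 38640) = 1/(-5726) = -1/5726 ≈ -0.00017464)
(-9143 + G)*(o(f, 64) + U) = (-9143 - 1/5726)*((-97 + 174²) + 8267) = -52352819*((-97 + 30276) + 8267)/5726 = -52352819*(30179 + 8267)/5726 = -52352819/5726*38446 = -2460582493/7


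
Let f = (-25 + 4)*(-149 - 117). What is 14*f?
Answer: 78204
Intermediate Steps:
f = 5586 (f = -21*(-266) = 5586)
14*f = 14*5586 = 78204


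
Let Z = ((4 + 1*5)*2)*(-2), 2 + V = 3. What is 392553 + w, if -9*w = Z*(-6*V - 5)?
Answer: 392509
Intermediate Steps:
V = 1 (V = -2 + 3 = 1)
Z = -36 (Z = ((4 + 5)*2)*(-2) = (9*2)*(-2) = 18*(-2) = -36)
w = -44 (w = -(-4)*(-6*1 - 5) = -(-4)*(-6 - 5) = -(-4)*(-11) = -⅑*396 = -44)
392553 + w = 392553 - 44 = 392509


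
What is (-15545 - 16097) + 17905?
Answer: -13737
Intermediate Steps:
(-15545 - 16097) + 17905 = -31642 + 17905 = -13737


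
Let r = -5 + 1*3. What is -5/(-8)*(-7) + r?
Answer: -51/8 ≈ -6.3750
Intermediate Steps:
r = -2 (r = -5 + 3 = -2)
-5/(-8)*(-7) + r = -5/(-8)*(-7) - 2 = -5*(-1/8)*(-7) - 2 = (5/8)*(-7) - 2 = -35/8 - 2 = -51/8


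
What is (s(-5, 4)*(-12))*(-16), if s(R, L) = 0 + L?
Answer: 768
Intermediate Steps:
s(R, L) = L
(s(-5, 4)*(-12))*(-16) = (4*(-12))*(-16) = -48*(-16) = 768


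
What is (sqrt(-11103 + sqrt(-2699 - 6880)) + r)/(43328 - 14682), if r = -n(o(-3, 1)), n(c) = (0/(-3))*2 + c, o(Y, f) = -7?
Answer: 7/28646 + sqrt(-11103 + I*sqrt(9579))/28646 ≈ 0.00026057 + 0.0036784*I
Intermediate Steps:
n(c) = c (n(c) = (0*(-1/3))*2 + c = 0*2 + c = 0 + c = c)
r = 7 (r = -1*(-7) = 7)
(sqrt(-11103 + sqrt(-2699 - 6880)) + r)/(43328 - 14682) = (sqrt(-11103 + sqrt(-2699 - 6880)) + 7)/(43328 - 14682) = (sqrt(-11103 + sqrt(-9579)) + 7)/28646 = (sqrt(-11103 + I*sqrt(9579)) + 7)*(1/28646) = (7 + sqrt(-11103 + I*sqrt(9579)))*(1/28646) = 7/28646 + sqrt(-11103 + I*sqrt(9579))/28646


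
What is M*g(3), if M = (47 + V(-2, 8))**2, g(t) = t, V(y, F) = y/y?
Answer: 6912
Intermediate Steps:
V(y, F) = 1
M = 2304 (M = (47 + 1)**2 = 48**2 = 2304)
M*g(3) = 2304*3 = 6912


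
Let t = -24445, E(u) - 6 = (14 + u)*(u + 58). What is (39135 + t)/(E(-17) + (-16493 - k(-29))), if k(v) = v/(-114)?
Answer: -1674660/1893569 ≈ -0.88439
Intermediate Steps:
E(u) = 6 + (14 + u)*(58 + u) (E(u) = 6 + (14 + u)*(u + 58) = 6 + (14 + u)*(58 + u))
k(v) = -v/114 (k(v) = v*(-1/114) = -v/114)
(39135 + t)/(E(-17) + (-16493 - k(-29))) = (39135 - 24445)/((818 + (-17)**2 + 72*(-17)) + (-16493 - (-1)*(-29)/114)) = 14690/((818 + 289 - 1224) + (-16493 - 1*29/114)) = 14690/(-117 + (-16493 - 29/114)) = 14690/(-117 - 1880231/114) = 14690/(-1893569/114) = 14690*(-114/1893569) = -1674660/1893569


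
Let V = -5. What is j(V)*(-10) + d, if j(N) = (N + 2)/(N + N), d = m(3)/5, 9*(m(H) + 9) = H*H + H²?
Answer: -22/5 ≈ -4.4000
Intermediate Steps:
m(H) = -9 + 2*H²/9 (m(H) = -9 + (H*H + H²)/9 = -9 + (H² + H²)/9 = -9 + (2*H²)/9 = -9 + 2*H²/9)
d = -7/5 (d = (-9 + (2/9)*3²)/5 = (-9 + (2/9)*9)*(⅕) = (-9 + 2)*(⅕) = -7*⅕ = -7/5 ≈ -1.4000)
j(N) = (2 + N)/(2*N) (j(N) = (2 + N)/((2*N)) = (2 + N)*(1/(2*N)) = (2 + N)/(2*N))
j(V)*(-10) + d = ((½)*(2 - 5)/(-5))*(-10) - 7/5 = ((½)*(-⅕)*(-3))*(-10) - 7/5 = (3/10)*(-10) - 7/5 = -3 - 7/5 = -22/5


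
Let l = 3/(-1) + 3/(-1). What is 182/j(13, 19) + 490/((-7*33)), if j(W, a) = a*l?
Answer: -777/209 ≈ -3.7177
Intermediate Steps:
l = -6 (l = 3*(-1) + 3*(-1) = -3 - 3 = -6)
j(W, a) = -6*a (j(W, a) = a*(-6) = -6*a)
182/j(13, 19) + 490/((-7*33)) = 182/((-6*19)) + 490/((-7*33)) = 182/(-114) + 490/(-231) = 182*(-1/114) + 490*(-1/231) = -91/57 - 70/33 = -777/209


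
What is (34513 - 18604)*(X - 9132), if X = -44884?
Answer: -859340544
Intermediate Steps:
(34513 - 18604)*(X - 9132) = (34513 - 18604)*(-44884 - 9132) = 15909*(-54016) = -859340544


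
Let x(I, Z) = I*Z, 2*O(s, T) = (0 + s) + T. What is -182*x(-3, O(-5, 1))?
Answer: -1092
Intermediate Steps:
O(s, T) = T/2 + s/2 (O(s, T) = ((0 + s) + T)/2 = (s + T)/2 = (T + s)/2 = T/2 + s/2)
-182*x(-3, O(-5, 1)) = -(-546)*((½)*1 + (½)*(-5)) = -(-546)*(½ - 5/2) = -(-546)*(-2) = -182*6 = -1092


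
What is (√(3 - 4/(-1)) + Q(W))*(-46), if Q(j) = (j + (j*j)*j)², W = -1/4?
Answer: -6647/2048 - 46*√7 ≈ -124.95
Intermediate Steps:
W = -¼ (W = -1*¼ = -¼ ≈ -0.25000)
Q(j) = (j + j³)² (Q(j) = (j + j²*j)² = (j + j³)²)
(√(3 - 4/(-1)) + Q(W))*(-46) = (√(3 - 4/(-1)) + (-¼)²*(1 + (-¼)²)²)*(-46) = (√(3 - 4*(-1)) + (1 + 1/16)²/16)*(-46) = (√(3 + 4) + (17/16)²/16)*(-46) = (√7 + (1/16)*(289/256))*(-46) = (√7 + 289/4096)*(-46) = (289/4096 + √7)*(-46) = -6647/2048 - 46*√7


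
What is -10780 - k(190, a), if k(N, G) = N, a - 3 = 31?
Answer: -10970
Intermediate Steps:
a = 34 (a = 3 + 31 = 34)
-10780 - k(190, a) = -10780 - 1*190 = -10780 - 190 = -10970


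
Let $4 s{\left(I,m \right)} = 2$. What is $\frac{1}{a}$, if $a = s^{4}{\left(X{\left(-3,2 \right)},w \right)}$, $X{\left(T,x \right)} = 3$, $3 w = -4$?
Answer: $16$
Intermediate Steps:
$w = - \frac{4}{3}$ ($w = \frac{1}{3} \left(-4\right) = - \frac{4}{3} \approx -1.3333$)
$s{\left(I,m \right)} = \frac{1}{2}$ ($s{\left(I,m \right)} = \frac{1}{4} \cdot 2 = \frac{1}{2}$)
$a = \frac{1}{16}$ ($a = \left(\frac{1}{2}\right)^{4} = \frac{1}{16} \approx 0.0625$)
$\frac{1}{a} = \frac{1}{\frac{1}{16}} = 16$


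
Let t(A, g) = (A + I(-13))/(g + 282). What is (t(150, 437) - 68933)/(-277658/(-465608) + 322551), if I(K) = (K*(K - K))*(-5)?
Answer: -11538389456308/53990646017927 ≈ -0.21371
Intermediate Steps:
I(K) = 0 (I(K) = (K*0)*(-5) = 0*(-5) = 0)
t(A, g) = A/(282 + g) (t(A, g) = (A + 0)/(g + 282) = A/(282 + g))
(t(150, 437) - 68933)/(-277658/(-465608) + 322551) = (150/(282 + 437) - 68933)/(-277658/(-465608) + 322551) = (150/719 - 68933)/(-277658*(-1/465608) + 322551) = (150*(1/719) - 68933)/(138829/232804 + 322551) = (150/719 - 68933)/(75091301833/232804) = -49562677/719*232804/75091301833 = -11538389456308/53990646017927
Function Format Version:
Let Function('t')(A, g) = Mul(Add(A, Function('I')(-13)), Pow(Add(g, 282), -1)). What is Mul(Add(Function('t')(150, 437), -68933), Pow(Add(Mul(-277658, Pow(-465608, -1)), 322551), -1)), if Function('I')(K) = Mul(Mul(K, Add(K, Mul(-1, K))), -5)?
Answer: Rational(-11538389456308, 53990646017927) ≈ -0.21371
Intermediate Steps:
Function('I')(K) = 0 (Function('I')(K) = Mul(Mul(K, 0), -5) = Mul(0, -5) = 0)
Function('t')(A, g) = Mul(A, Pow(Add(282, g), -1)) (Function('t')(A, g) = Mul(Add(A, 0), Pow(Add(g, 282), -1)) = Mul(A, Pow(Add(282, g), -1)))
Mul(Add(Function('t')(150, 437), -68933), Pow(Add(Mul(-277658, Pow(-465608, -1)), 322551), -1)) = Mul(Add(Mul(150, Pow(Add(282, 437), -1)), -68933), Pow(Add(Mul(-277658, Pow(-465608, -1)), 322551), -1)) = Mul(Add(Mul(150, Pow(719, -1)), -68933), Pow(Add(Mul(-277658, Rational(-1, 465608)), 322551), -1)) = Mul(Add(Mul(150, Rational(1, 719)), -68933), Pow(Add(Rational(138829, 232804), 322551), -1)) = Mul(Add(Rational(150, 719), -68933), Pow(Rational(75091301833, 232804), -1)) = Mul(Rational(-49562677, 719), Rational(232804, 75091301833)) = Rational(-11538389456308, 53990646017927)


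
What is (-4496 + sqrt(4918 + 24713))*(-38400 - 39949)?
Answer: 352257104 - 78349*sqrt(29631) ≈ 3.3877e+8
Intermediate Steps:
(-4496 + sqrt(4918 + 24713))*(-38400 - 39949) = (-4496 + sqrt(29631))*(-78349) = 352257104 - 78349*sqrt(29631)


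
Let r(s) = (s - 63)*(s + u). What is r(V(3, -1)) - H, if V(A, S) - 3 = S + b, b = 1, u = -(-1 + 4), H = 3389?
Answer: -3389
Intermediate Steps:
u = -3 (u = -1*3 = -3)
V(A, S) = 4 + S (V(A, S) = 3 + (S + 1) = 3 + (1 + S) = 4 + S)
r(s) = (-63 + s)*(-3 + s) (r(s) = (s - 63)*(s - 3) = (-63 + s)*(-3 + s))
r(V(3, -1)) - H = (189 + (4 - 1)² - 66*(4 - 1)) - 1*3389 = (189 + 3² - 66*3) - 3389 = (189 + 9 - 198) - 3389 = 0 - 3389 = -3389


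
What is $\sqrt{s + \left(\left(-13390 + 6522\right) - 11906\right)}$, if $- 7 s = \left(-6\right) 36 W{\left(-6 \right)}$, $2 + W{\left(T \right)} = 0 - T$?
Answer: $\frac{3 i \sqrt{101542}}{7} \approx 136.57 i$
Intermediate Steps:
$W{\left(T \right)} = -2 - T$ ($W{\left(T \right)} = -2 + \left(0 - T\right) = -2 - T$)
$s = \frac{864}{7}$ ($s = - \frac{\left(-6\right) 36 \left(-2 - -6\right)}{7} = - \frac{\left(-216\right) \left(-2 + 6\right)}{7} = - \frac{\left(-216\right) 4}{7} = \left(- \frac{1}{7}\right) \left(-864\right) = \frac{864}{7} \approx 123.43$)
$\sqrt{s + \left(\left(-13390 + 6522\right) - 11906\right)} = \sqrt{\frac{864}{7} + \left(\left(-13390 + 6522\right) - 11906\right)} = \sqrt{\frac{864}{7} - 18774} = \sqrt{- \frac{130554}{7}} = \frac{3 i \sqrt{101542}}{7}$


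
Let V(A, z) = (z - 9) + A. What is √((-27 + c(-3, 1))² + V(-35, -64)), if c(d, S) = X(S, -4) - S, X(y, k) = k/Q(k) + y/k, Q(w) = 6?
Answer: √104857/12 ≈ 26.985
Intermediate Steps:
X(y, k) = k/6 + y/k
c(d, S) = -⅔ - 5*S/4 (c(d, S) = ((⅙)*(-4) + S/(-4)) - S = (-⅔ + S*(-¼)) - S = (-⅔ - S/4) - S = -⅔ - 5*S/4)
V(A, z) = -9 + A + z (V(A, z) = (-9 + z) + A = -9 + A + z)
√((-27 + c(-3, 1))² + V(-35, -64)) = √((-27 + (-⅔ - 5/4*1))² + (-9 - 35 - 64)) = √((-27 + (-⅔ - 5/4))² - 108) = √((-27 - 23/12)² - 108) = √((-347/12)² - 108) = √(120409/144 - 108) = √(104857/144) = √104857/12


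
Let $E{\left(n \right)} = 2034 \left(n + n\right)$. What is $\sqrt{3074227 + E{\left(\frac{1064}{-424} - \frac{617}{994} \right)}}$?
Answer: $\frac{\sqrt{2124212013370405}}{26341} \approx 1749.7$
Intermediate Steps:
$E{\left(n \right)} = 4068 n$ ($E{\left(n \right)} = 2034 \cdot 2 n = 4068 n$)
$\sqrt{3074227 + E{\left(\frac{1064}{-424} - \frac{617}{994} \right)}} = \sqrt{3074227 + 4068 \left(\frac{1064}{-424} - \frac{617}{994}\right)} = \sqrt{3074227 + 4068 \left(1064 \left(- \frac{1}{424}\right) - \frac{617}{994}\right)} = \sqrt{3074227 + 4068 \left(- \frac{133}{53} - \frac{617}{994}\right)} = \sqrt{3074227 + 4068 \left(- \frac{164903}{52682}\right)} = \sqrt{3074227 - \frac{335412702}{26341}} = \sqrt{\frac{80642800705}{26341}} = \frac{\sqrt{2124212013370405}}{26341}$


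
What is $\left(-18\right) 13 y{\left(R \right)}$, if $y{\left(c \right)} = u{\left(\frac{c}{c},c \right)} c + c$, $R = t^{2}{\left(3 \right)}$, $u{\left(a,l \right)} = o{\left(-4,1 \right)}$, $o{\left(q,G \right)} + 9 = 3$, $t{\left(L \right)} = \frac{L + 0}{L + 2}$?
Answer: $\frac{2106}{5} \approx 421.2$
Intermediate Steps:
$t{\left(L \right)} = \frac{L}{2 + L}$
$o{\left(q,G \right)} = -6$ ($o{\left(q,G \right)} = -9 + 3 = -6$)
$u{\left(a,l \right)} = -6$
$R = \frac{9}{25}$ ($R = \left(\frac{3}{2 + 3}\right)^{2} = \left(\frac{3}{5}\right)^{2} = \frac{9}{25} \approx 0.36$)
$y{\left(c \right)} = - 5 c$ ($y{\left(c \right)} = - 6 c + c = - 5 c$)
$\left(-18\right) 13 y{\left(R \right)} = \left(-18\right) 13 \left(\left(-5\right) \frac{9}{25}\right) = \left(-234\right) \left(- \frac{9}{5}\right) = \frac{2106}{5}$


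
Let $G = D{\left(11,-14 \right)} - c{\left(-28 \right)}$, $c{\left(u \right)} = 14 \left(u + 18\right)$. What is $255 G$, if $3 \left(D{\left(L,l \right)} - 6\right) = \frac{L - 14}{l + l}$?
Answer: $\frac{1042695}{28} \approx 37239.0$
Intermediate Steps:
$c{\left(u \right)} = 252 + 14 u$ ($c{\left(u \right)} = 14 \left(18 + u\right) = 252 + 14 u$)
$D{\left(L,l \right)} = 6 + \frac{-14 + L}{6 l}$ ($D{\left(L,l \right)} = 6 + \frac{\left(L - 14\right) \frac{1}{l + l}}{3} = 6 + \frac{\left(-14 + L\right) \frac{1}{2 l}}{3} = 6 + \frac{\frac{1}{2} \frac{1}{l} \left(-14 + L\right)}{3} = 6 + \frac{-14 + L}{6 l}$)
$G = \frac{4089}{28}$ ($G = \frac{-14 + 11 + 36 \left(-14\right)}{6 \left(-14\right)} - \left(252 + 14 \left(-28\right)\right) = \frac{1}{6} \left(- \frac{1}{14}\right) \left(-14 + 11 - 504\right) - \left(252 - 392\right) = \frac{1}{6} \left(- \frac{1}{14}\right) \left(-507\right) - -140 = \frac{169}{28} + 140 = \frac{4089}{28} \approx 146.04$)
$255 G = 255 \cdot \frac{4089}{28} = \frac{1042695}{28}$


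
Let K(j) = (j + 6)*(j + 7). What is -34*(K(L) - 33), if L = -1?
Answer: 102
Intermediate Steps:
K(j) = (6 + j)*(7 + j)
-34*(K(L) - 33) = -34*((42 + (-1)² + 13*(-1)) - 33) = -34*((42 + 1 - 13) - 33) = -34*(30 - 33) = -34*(-3) = 102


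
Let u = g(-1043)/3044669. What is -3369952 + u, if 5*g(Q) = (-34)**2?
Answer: -51301941928284/15223345 ≈ -3.3700e+6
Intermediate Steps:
g(Q) = 1156/5 (g(Q) = (1/5)*(-34)**2 = (1/5)*1156 = 1156/5)
u = 1156/15223345 (u = (1156/5)/3044669 = (1156/5)*(1/3044669) = 1156/15223345 ≈ 7.5936e-5)
-3369952 + u = -3369952 + 1156/15223345 = -51301941928284/15223345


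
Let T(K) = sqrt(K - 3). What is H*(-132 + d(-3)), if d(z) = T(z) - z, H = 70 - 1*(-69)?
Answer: -17931 + 139*I*sqrt(6) ≈ -17931.0 + 340.48*I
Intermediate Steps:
T(K) = sqrt(-3 + K)
H = 139 (H = 70 + 69 = 139)
d(z) = sqrt(-3 + z) - z
H*(-132 + d(-3)) = 139*(-132 + (sqrt(-3 - 3) - 1*(-3))) = 139*(-132 + (sqrt(-6) + 3)) = 139*(-132 + (I*sqrt(6) + 3)) = 139*(-132 + (3 + I*sqrt(6))) = 139*(-129 + I*sqrt(6)) = -17931 + 139*I*sqrt(6)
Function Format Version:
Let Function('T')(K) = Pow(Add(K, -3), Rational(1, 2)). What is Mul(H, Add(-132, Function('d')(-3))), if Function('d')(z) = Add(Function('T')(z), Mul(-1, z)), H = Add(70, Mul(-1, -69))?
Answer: Add(-17931, Mul(139, I, Pow(6, Rational(1, 2)))) ≈ Add(-17931., Mul(340.48, I))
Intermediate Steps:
Function('T')(K) = Pow(Add(-3, K), Rational(1, 2))
H = 139 (H = Add(70, 69) = 139)
Function('d')(z) = Add(Pow(Add(-3, z), Rational(1, 2)), Mul(-1, z))
Mul(H, Add(-132, Function('d')(-3))) = Mul(139, Add(-132, Add(Pow(Add(-3, -3), Rational(1, 2)), Mul(-1, -3)))) = Mul(139, Add(-132, Add(Pow(-6, Rational(1, 2)), 3))) = Mul(139, Add(-132, Add(Mul(I, Pow(6, Rational(1, 2))), 3))) = Mul(139, Add(-132, Add(3, Mul(I, Pow(6, Rational(1, 2)))))) = Mul(139, Add(-129, Mul(I, Pow(6, Rational(1, 2))))) = Add(-17931, Mul(139, I, Pow(6, Rational(1, 2))))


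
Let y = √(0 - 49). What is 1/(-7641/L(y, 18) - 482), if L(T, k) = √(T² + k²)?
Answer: -132550/5504219 + 38205*√11/5504219 ≈ -0.0010607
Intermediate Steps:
y = 7*I (y = √(-49) = 7*I ≈ 7.0*I)
1/(-7641/L(y, 18) - 482) = 1/(-7641/√((7*I)² + 18²) - 482) = 1/(-7641/√(-49 + 324) - 482) = 1/(-7641*√11/55 - 482) = 1/(-482 - 7641*√11/55)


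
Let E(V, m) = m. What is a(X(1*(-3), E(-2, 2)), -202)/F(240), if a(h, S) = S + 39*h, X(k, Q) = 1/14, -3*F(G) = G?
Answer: 2789/1120 ≈ 2.4902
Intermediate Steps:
F(G) = -G/3
X(k, Q) = 1/14
a(X(1*(-3), E(-2, 2)), -202)/F(240) = (-202 + 39*(1/14))/((-⅓*240)) = (-202 + 39/14)/(-80) = -2789/14*(-1/80) = 2789/1120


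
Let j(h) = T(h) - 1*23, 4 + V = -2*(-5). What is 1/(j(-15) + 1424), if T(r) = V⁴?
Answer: 1/2697 ≈ 0.00037078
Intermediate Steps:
V = 6 (V = -4 - 2*(-5) = -4 + 10 = 6)
T(r) = 1296 (T(r) = 6⁴ = 1296)
j(h) = 1273 (j(h) = 1296 - 1*23 = 1296 - 23 = 1273)
1/(j(-15) + 1424) = 1/(1273 + 1424) = 1/2697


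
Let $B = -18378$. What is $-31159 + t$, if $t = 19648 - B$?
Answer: $6867$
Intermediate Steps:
$t = 38026$ ($t = 19648 - -18378 = 19648 + 18378 = 38026$)
$-31159 + t = -31159 + 38026 = 6867$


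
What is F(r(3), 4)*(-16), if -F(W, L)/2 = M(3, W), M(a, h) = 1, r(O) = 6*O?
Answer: 32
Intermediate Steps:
F(W, L) = -2 (F(W, L) = -2*1 = -2)
F(r(3), 4)*(-16) = -2*(-16) = 32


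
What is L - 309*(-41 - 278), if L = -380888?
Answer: -282317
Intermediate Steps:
L - 309*(-41 - 278) = -380888 - 309*(-41 - 278) = -380888 - 309*(-319) = -380888 - 1*(-98571) = -380888 + 98571 = -282317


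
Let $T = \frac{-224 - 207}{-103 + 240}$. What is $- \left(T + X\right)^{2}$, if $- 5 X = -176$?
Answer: $- \frac{482109849}{469225} \approx -1027.5$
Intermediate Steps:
$X = \frac{176}{5}$ ($X = \left(- \frac{1}{5}\right) \left(-176\right) = \frac{176}{5} \approx 35.2$)
$T = - \frac{431}{137} \approx -3.146$
$- \left(T + X\right)^{2} = - \left(- \frac{431}{137} + \frac{176}{5}\right)^{2} = - \left(\frac{21957}{685}\right)^{2} = \left(-1\right) \frac{482109849}{469225} = - \frac{482109849}{469225}$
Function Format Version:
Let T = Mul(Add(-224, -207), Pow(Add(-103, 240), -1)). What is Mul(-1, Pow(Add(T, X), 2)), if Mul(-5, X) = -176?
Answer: Rational(-482109849, 469225) ≈ -1027.5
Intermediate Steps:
X = Rational(176, 5) (X = Mul(Rational(-1, 5), -176) = Rational(176, 5) ≈ 35.200)
T = Rational(-431, 137) (T = Mul(-431, Pow(137, -1)) = Mul(-431, Rational(1, 137)) = Rational(-431, 137) ≈ -3.1460)
Mul(-1, Pow(Add(T, X), 2)) = Mul(-1, Pow(Add(Rational(-431, 137), Rational(176, 5)), 2)) = Mul(-1, Pow(Rational(21957, 685), 2)) = Mul(-1, Rational(482109849, 469225)) = Rational(-482109849, 469225)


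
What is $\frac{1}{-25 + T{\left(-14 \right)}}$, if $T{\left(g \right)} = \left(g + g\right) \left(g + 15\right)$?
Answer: $- \frac{1}{53} \approx -0.018868$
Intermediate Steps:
$T{\left(g \right)} = 2 g \left(15 + g\right)$
$\frac{1}{-25 + T{\left(-14 \right)}} = \frac{1}{-25 + 2 \left(-14\right) \left(15 - 14\right)} = \frac{1}{-25 + 2 \left(-14\right) 1} = \frac{1}{-25 - 28} = \frac{1}{-53} = - \frac{1}{53}$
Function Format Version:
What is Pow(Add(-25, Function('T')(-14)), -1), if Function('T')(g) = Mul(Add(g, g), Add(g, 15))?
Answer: Rational(-1, 53) ≈ -0.018868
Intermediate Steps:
Function('T')(g) = Mul(2, g, Add(15, g)) (Function('T')(g) = Mul(Mul(2, g), Add(15, g)) = Mul(2, g, Add(15, g)))
Pow(Add(-25, Function('T')(-14)), -1) = Pow(Add(-25, Mul(2, -14, Add(15, -14))), -1) = Pow(Add(-25, Mul(2, -14, 1)), -1) = Pow(Add(-25, -28), -1) = Pow(-53, -1) = Rational(-1, 53)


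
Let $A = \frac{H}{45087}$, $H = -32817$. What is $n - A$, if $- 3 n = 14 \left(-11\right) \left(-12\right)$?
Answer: $- \frac{9246925}{15029} \approx -615.27$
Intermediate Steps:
$A = - \frac{10939}{15029}$ ($A = - \frac{32817}{45087} = \left(-32817\right) \frac{1}{45087} = - \frac{10939}{15029} \approx -0.72786$)
$n = -616$ ($n = - \frac{14 \left(-11\right) \left(-12\right)}{3} = - \frac{\left(-154\right) \left(-12\right)}{3} = \left(- \frac{1}{3}\right) 1848 = -616$)
$n - A = -616 - - \frac{10939}{15029} = -616 + \frac{10939}{15029} = - \frac{9246925}{15029}$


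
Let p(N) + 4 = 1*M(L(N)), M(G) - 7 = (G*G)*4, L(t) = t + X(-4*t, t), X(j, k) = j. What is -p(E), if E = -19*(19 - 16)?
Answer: -116967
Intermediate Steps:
L(t) = -3*t (L(t) = t - 4*t = -3*t)
M(G) = 7 + 4*G² (M(G) = 7 + (G*G)*4 = 7 + G²*4 = 7 + 4*G²)
E = -57 (E = -19*3 = -57)
p(N) = 3 + 36*N² (p(N) = -4 + 1*(7 + 4*(-3*N)²) = -4 + 1*(7 + 4*(9*N²)) = -4 + 1*(7 + 36*N²) = -4 + (7 + 36*N²) = 3 + 36*N²)
-p(E) = -(3 + 36*(-57)²) = -(3 + 36*3249) = -(3 + 116964) = -1*116967 = -116967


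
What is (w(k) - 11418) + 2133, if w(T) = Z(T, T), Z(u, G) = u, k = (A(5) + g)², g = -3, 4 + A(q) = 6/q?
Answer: -231284/25 ≈ -9251.4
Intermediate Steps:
A(q) = -4 + 6/q
k = 841/25 (k = ((-4 + 6/5) - 3)² = (-14/5 - 3)² = (-29/5)² = 841/25 ≈ 33.640)
w(T) = T
(w(k) - 11418) + 2133 = (841/25 - 11418) + 2133 = -284609/25 + 2133 = -231284/25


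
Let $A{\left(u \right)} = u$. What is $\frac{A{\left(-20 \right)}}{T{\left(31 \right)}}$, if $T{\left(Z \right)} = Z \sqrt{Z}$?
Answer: $- \frac{20 \sqrt{31}}{961} \approx -0.11587$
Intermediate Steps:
$T{\left(Z \right)} = Z^{\frac{3}{2}}$
$\frac{A{\left(-20 \right)}}{T{\left(31 \right)}} = - \frac{20}{31^{\frac{3}{2}}} = - \frac{20}{31 \sqrt{31}} = - 20 \frac{\sqrt{31}}{961} = - \frac{20 \sqrt{31}}{961}$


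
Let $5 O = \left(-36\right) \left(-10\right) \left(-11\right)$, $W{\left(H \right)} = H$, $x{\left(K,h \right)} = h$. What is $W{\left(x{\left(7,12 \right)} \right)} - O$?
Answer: $804$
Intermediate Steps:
$O = -792$ ($O = \frac{\left(-36\right) \left(-10\right) \left(-11\right)}{5} = \frac{360 \left(-11\right)}{5} = \frac{1}{5} \left(-3960\right) = -792$)
$W{\left(x{\left(7,12 \right)} \right)} - O = 12 - -792 = 12 + 792 = 804$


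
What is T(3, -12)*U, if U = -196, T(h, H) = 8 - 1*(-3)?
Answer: -2156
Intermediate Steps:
T(h, H) = 11 (T(h, H) = 8 + 3 = 11)
T(3, -12)*U = 11*(-196) = -2156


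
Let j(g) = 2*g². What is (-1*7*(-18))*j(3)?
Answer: 2268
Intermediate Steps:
(-1*7*(-18))*j(3) = (-1*7*(-18))*(2*3²) = (-7*(-18))*(2*9) = 126*18 = 2268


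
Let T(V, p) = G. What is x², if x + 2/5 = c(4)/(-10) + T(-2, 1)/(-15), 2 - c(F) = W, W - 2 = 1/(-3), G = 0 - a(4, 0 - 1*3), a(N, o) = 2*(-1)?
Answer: 289/900 ≈ 0.32111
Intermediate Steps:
a(N, o) = -2
G = 2 (G = 0 - 1*(-2) = 0 + 2 = 2)
W = 5/3 (W = 2 + 1/(-3) = 2 - ⅓ = 5/3 ≈ 1.6667)
T(V, p) = 2
c(F) = ⅓ (c(F) = 2 - 1*5/3 = 2 - 5/3 = ⅓)
x = -17/30 (x = -⅖ + ((⅓)/(-10) + 2/(-15)) = -⅖ + ((⅓)*(-⅒) + 2*(-1/15)) = -⅖ + (-1/30 - 2/15) = -⅖ - ⅙ = -17/30 ≈ -0.56667)
x² = (-17/30)² = 289/900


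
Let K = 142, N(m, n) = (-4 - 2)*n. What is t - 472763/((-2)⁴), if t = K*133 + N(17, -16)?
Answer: -169051/16 ≈ -10566.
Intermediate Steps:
N(m, n) = -6*n
t = 18982 (t = 142*133 - 6*(-16) = 18886 + 96 = 18982)
t - 472763/((-2)⁴) = 18982 - 472763/((-2)⁴) = 18982 - 472763/16 = -169051/16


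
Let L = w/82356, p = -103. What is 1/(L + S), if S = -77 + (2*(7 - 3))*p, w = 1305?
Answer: -27452/24733817 ≈ -0.0011099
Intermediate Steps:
L = 435/27452 (L = 1305/82356 = 1305*(1/82356) = 435/27452 ≈ 0.015846)
S = -901 (S = -77 + (2*(7 - 3))*(-103) = -77 + (2*4)*(-103) = -77 + 8*(-103) = -77 - 824 = -901)
1/(L + S) = 1/(435/27452 - 901) = 1/(-24733817/27452) = -27452/24733817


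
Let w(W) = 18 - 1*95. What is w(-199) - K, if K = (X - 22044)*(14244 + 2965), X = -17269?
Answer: 676537340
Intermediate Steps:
w(W) = -77 (w(W) = 18 - 95 = -77)
K = -676537417 (K = (-17269 - 22044)*(14244 + 2965) = -39313*17209 = -676537417)
w(-199) - K = -77 - 1*(-676537417) = -77 + 676537417 = 676537340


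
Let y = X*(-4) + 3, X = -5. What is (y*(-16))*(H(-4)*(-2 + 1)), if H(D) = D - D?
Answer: 0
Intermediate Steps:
H(D) = 0
y = 23 (y = -5*(-4) + 3 = 20 + 3 = 23)
(y*(-16))*(H(-4)*(-2 + 1)) = (23*(-16))*(0*(-2 + 1)) = -0*(-1) = -368*0 = 0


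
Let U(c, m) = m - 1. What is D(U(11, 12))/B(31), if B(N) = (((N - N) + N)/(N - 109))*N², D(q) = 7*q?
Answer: -6006/29791 ≈ -0.20160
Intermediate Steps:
U(c, m) = -1 + m
B(N) = N³/(-109 + N) (B(N) = ((0 + N)/(-109 + N))*N² = (N/(-109 + N))*N² = N³/(-109 + N))
D(U(11, 12))/B(31) = (7*(-1 + 12))/((31³/(-109 + 31))) = (7*11)/((29791/(-78))) = 77/((29791*(-1/78))) = 77/(-29791/78) = 77*(-78/29791) = -6006/29791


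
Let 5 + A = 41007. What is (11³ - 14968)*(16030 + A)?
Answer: -777745384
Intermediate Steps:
A = 41002 (A = -5 + 41007 = 41002)
(11³ - 14968)*(16030 + A) = (11³ - 14968)*(16030 + 41002) = (1331 - 14968)*57032 = -13637*57032 = -777745384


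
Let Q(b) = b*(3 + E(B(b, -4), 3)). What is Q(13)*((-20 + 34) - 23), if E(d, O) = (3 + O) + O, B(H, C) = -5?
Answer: -1404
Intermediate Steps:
E(d, O) = 3 + 2*O
Q(b) = 12*b (Q(b) = b*(3 + (3 + 2*3)) = b*(3 + (3 + 6)) = b*(3 + 9) = b*12 = 12*b)
Q(13)*((-20 + 34) - 23) = (12*13)*((-20 + 34) - 23) = 156*(14 - 23) = 156*(-9) = -1404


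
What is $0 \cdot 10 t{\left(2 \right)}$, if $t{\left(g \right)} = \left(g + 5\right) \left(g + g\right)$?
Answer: $0$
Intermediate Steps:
$t{\left(g \right)} = 2 g \left(5 + g\right)$ ($t{\left(g \right)} = \left(5 + g\right) 2 g = 2 g \left(5 + g\right)$)
$0 \cdot 10 t{\left(2 \right)} = 0 \cdot 10 \cdot 2 \cdot 2 \left(5 + 2\right) = 0 \cdot 2 \cdot 2 \cdot 7 = 0 \cdot 28 = 0$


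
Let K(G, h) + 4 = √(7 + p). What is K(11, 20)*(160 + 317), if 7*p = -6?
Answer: -1908 + 477*√301/7 ≈ -725.77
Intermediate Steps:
p = -6/7 (p = (⅐)*(-6) = -6/7 ≈ -0.85714)
K(G, h) = -4 + √301/7 (K(G, h) = -4 + √(7 - 6/7) = -4 + √(43/7) = -4 + √301/7)
K(11, 20)*(160 + 317) = (-4 + √301/7)*(160 + 317) = (-4 + √301/7)*477 = -1908 + 477*√301/7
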